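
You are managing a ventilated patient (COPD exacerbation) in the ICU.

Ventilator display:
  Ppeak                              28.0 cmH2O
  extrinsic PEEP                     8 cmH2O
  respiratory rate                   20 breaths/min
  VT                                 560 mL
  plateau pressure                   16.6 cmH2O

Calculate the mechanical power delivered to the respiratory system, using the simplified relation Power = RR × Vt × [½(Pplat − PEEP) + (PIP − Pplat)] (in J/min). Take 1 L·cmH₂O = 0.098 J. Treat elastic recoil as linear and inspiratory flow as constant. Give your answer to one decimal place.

17.2

Per-breath work = Vt × [½(Pplat−PEEP) + (PIP−Pplat)] = 0.560 × [0.5×8.6 + 11.4] = 0.560 × 15.7 = 8.792 L·cmH2O.
Power = 20 × 8.792 = 175.84 L·cmH2O/min.
× 0.098 J/(L·cmH2O) → 17.232 J/min.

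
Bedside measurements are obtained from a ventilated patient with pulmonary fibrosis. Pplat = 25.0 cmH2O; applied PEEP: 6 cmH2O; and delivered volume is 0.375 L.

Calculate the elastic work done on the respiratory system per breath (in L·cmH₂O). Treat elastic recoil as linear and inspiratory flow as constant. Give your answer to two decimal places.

3.56

Elastic work ≈ ½ × (Pplat − PEEP) × Vt = 0.5 × (25.0 − 6) × 0.375 L = 0.5 × 19.0 × 0.375 = 3.563 L·cmH2O.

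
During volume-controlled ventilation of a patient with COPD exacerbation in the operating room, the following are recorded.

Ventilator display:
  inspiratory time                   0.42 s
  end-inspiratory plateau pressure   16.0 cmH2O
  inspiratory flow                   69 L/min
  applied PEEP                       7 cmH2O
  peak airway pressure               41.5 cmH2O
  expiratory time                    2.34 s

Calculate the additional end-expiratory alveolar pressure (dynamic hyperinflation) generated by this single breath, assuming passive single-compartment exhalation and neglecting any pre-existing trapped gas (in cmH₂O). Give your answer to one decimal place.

Flow: 69 L/min ÷ 60 = 1.15 L/s.
Vt = flow × Ti = 1.15 L/s × 0.42 s × 1000 mL/L = 483.0 mL.
R = (PIP − Pplat)/V̇ = (41.5 − 16.0) / 1.15 = 25.5/1.15 = 22.174 cmH2O·s/L.
C = Vt/(Pplat − PEEP) = 483.0 / (16.0 − 7) = 483.0/9.0 = 53.667 mL/cmH2O.
τ = R × C = 22.174 × 0.05367 L/cmH2O = 1.19 s.
Fraction remaining = e^(−Te/τ) = e^(−2.34/1.19) = 0.14; trapped volume = 483.0 × 0.14 = 67.62 mL.
Additional alveolar pressure from trapping ≈ V_trapped / C = 67.62 / 53.667 = 1.26 cmH2O.

1.3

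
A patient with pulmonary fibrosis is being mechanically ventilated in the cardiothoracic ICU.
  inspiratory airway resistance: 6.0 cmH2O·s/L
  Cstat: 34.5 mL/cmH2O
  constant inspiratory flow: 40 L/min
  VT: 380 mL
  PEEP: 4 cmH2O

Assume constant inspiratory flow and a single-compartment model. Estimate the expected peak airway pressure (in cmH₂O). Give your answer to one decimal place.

19.0

Flow: 40 L/min ÷ 60 = 0.6667 L/s.
Equation of motion (constant flow): PIP = Vt/C + R·V̇ + PEEP.
PIP = 380/34.5 + 6.0×0.6667 + 4 = 11.014 + 4.0 + 4 = 19.014 cmH2O.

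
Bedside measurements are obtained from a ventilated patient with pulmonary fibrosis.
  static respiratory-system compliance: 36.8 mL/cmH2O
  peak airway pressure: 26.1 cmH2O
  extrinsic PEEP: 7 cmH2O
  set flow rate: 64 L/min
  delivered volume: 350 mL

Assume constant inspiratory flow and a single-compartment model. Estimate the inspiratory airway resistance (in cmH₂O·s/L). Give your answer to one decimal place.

Flow: 64 L/min ÷ 60 = 1.0667 L/s.
Equation of motion (constant flow): PIP = Vt/C + R·V̇ + PEEP.
R·V̇ = PIP − Vt/C − PEEP = 26.1 − 350/36.8 − 7 = 26.1 − 9.511 − 7 = 9.589 cmH2O.
R = 9.589 / 1.0667 = 8.989 cmH2O·s/L.

9.0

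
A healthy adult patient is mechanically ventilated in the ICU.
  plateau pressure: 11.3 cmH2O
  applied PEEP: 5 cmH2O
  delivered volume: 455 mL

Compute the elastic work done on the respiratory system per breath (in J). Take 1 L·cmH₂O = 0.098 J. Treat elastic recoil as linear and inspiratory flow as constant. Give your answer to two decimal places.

0.14

Elastic work ≈ ½ × (Pplat − PEEP) × Vt = 0.5 × (11.3 − 5) × 0.455 L = 0.5 × 6.3 × 0.455 = 1.433 L·cmH2O.
× 0.098 J/(L·cmH2O) → 0.1404 J.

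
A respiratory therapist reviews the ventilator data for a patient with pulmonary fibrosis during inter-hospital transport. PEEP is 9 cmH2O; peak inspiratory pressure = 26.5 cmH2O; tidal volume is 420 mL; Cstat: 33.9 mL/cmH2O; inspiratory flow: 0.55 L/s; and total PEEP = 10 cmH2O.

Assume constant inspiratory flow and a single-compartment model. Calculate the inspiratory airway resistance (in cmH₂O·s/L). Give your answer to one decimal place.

Total PEEP = 10 cmH2O (set 9 + intrinsic 1); this is the baseline alveolar pressure.
Equation of motion (constant flow): PIP = Vt/C + R·V̇ + PEEP.
R·V̇ = PIP − Vt/C − PEEP = 26.5 − 420/33.9 − 10 = 26.5 − 12.389 − 10 = 4.111 cmH2O.
R = 4.111 / 0.55 = 7.475 cmH2O·s/L.

7.5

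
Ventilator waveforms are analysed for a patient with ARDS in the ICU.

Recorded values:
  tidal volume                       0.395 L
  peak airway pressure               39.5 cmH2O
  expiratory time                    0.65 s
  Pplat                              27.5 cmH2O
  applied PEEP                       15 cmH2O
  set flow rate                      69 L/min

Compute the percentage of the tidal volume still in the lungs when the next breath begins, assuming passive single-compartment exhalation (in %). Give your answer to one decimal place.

13.9

Flow: 69 L/min ÷ 60 = 1.15 L/s.
R = (PIP − Pplat)/V̇ = (39.5 − 27.5) / 1.15 = 12.0/1.15 = 10.435 cmH2O·s/L.
C = Vt/(Pplat − PEEP) = 395.0 / (27.5 − 15) = 395.0/12.5 = 31.6 mL/cmH2O.
τ = R × C = 10.435 × 0.0316 L/cmH2O = 0.3297 s.
Fraction remaining at end-expiration = e^(−Te/τ) = e^(−0.65/0.3297) = 0.1392 → 13.92%.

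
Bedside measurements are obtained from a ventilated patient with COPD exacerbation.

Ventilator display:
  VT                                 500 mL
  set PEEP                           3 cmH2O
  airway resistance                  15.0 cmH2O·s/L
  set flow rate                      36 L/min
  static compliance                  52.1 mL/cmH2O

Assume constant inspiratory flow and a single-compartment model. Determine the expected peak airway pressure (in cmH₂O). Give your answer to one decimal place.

Flow: 36 L/min ÷ 60 = 0.6 L/s.
Equation of motion (constant flow): PIP = Vt/C + R·V̇ + PEEP.
PIP = 500/52.1 + 15.0×0.6 + 3 = 9.597 + 9.0 + 3 = 21.597 cmH2O.

21.6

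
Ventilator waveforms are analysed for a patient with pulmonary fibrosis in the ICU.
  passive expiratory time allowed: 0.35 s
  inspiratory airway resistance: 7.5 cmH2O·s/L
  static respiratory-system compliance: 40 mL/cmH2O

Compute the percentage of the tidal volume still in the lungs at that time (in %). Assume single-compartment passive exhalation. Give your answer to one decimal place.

31.1

τ = R × C = 7.5 × 40 mL/cmH2O = 7.5 × 0.040 L/cmH2O = 0.3 s.
Passive exhalation: V(t)/V₀ = e^(−t/τ) = e^(−0.35/0.3) = 0.3114.
Fraction remaining = 0.3114 → 31.14%.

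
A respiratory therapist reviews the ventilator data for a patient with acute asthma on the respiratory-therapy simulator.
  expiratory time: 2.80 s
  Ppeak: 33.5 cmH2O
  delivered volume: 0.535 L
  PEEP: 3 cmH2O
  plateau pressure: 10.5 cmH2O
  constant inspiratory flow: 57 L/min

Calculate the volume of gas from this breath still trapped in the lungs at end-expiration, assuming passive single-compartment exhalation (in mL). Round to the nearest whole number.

Flow: 57 L/min ÷ 60 = 0.95 L/s.
R = (PIP − Pplat)/V̇ = (33.5 − 10.5) / 0.95 = 23.0/0.95 = 24.211 cmH2O·s/L.
C = Vt/(Pplat − PEEP) = 535.0 / (10.5 − 3) = 535.0/7.5 = 71.333 mL/cmH2O.
τ = R × C = 24.211 × 0.07133 L/cmH2O = 1.727 s.
Fraction remaining = e^(−Te/τ) = e^(−2.80/1.727) = 0.1976.
Trapped volume = 535.0 × 0.1976 = 105.72 mL.

106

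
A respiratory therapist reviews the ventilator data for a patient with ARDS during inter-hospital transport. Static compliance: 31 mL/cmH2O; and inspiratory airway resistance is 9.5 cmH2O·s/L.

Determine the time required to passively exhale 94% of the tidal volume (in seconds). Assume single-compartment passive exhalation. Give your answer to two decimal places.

τ = R × C = 9.5 × 31 mL/cmH2O = 9.5 × 0.031 L/cmH2O = 0.2945 s.
Exhaled fraction f = 1 − e^(−t/τ) → t = −τ·ln(1 − f) = −0.2945·ln(0.06) = 0.8285 s.

0.83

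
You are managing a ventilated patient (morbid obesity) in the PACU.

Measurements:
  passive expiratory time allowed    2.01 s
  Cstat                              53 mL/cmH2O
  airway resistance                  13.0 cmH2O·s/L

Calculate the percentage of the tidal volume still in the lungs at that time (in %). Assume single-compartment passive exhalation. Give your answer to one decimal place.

5.4

τ = R × C = 13.0 × 53 mL/cmH2O = 13.0 × 0.053 L/cmH2O = 0.689 s.
Passive exhalation: V(t)/V₀ = e^(−t/τ) = e^(−2.01/0.689) = 0.05408.
Fraction remaining = 0.05408 → 5.408%.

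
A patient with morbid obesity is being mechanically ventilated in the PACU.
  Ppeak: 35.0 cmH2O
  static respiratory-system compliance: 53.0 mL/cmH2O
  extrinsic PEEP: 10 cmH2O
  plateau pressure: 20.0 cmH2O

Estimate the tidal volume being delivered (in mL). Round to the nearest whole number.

530

Vt = Cstat × (Pplat − PEEP) = 53.0 × (20.0 − 10) = 53.0 × 10.0 = 530.0 mL.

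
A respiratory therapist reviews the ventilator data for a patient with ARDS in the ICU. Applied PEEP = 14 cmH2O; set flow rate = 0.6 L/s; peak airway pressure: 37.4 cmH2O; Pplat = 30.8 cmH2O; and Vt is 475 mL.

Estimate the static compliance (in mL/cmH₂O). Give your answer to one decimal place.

28.3

Cstat = Vt / (Pplat − PEEP) = 475 / (30.8 − 14) = 475 / 16.8 = 28.274 mL/cmH2O.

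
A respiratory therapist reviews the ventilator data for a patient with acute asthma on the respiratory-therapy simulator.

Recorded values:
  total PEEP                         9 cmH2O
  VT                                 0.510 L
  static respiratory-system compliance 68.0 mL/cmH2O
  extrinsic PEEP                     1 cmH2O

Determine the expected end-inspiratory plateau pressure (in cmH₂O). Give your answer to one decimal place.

End-expiratory occlusion gives total PEEP = 9 cmH2O (intrinsic PEEP = 9 − 1 = 8). Use total PEEP for the elastic gradient.
Pplat = PEEPtotal + Vt / Cstat = 9 + 510 / 68.0 = 9 + 7.5 = 16.5 cmH2O.

16.5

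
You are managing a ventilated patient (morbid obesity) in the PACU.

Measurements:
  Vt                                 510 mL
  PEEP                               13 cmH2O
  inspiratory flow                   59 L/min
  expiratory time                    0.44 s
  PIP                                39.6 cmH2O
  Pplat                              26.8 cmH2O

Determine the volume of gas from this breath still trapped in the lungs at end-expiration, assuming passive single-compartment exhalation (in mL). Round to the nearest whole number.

Flow: 59 L/min ÷ 60 = 0.9833 L/s.
R = (PIP − Pplat)/V̇ = (39.6 − 26.8) / 0.9833 = 12.8/0.9833 = 13.017 cmH2O·s/L.
C = Vt/(Pplat − PEEP) = 510.0 / (26.8 − 13) = 510.0/13.8 = 36.957 mL/cmH2O.
τ = R × C = 13.017 × 0.03696 L/cmH2O = 0.4811 s.
Fraction remaining = e^(−Te/τ) = e^(−0.44/0.4811) = 0.4007.
Trapped volume = 510.0 × 0.4007 = 204.36 mL.

204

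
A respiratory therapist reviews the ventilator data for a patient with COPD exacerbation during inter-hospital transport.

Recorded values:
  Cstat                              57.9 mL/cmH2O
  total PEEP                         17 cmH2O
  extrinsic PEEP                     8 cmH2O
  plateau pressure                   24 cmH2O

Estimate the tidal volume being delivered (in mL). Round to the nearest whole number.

405

End-expiratory occlusion gives total PEEP = 17 cmH2O (intrinsic PEEP = 17 − 8 = 9). Use total PEEP for the elastic gradient.
Vt = Cstat × (Pplat − PEEPtotal) = 57.9 × (24 − 17) = 57.9 × 7.0 = 405.3 mL.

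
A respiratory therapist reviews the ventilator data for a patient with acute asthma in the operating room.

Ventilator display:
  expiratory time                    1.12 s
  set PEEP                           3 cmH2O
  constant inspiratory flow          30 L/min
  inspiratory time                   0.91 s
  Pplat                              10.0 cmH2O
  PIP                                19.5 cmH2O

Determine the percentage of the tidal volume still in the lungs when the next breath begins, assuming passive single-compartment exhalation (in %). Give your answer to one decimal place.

Flow: 30 L/min ÷ 60 = 0.5 L/s.
Vt = flow × Ti = 0.5 L/s × 0.91 s × 1000 mL/L = 455.0 mL.
R = (PIP − Pplat)/V̇ = (19.5 − 10.0) / 0.5 = 9.5/0.5 = 19.0 cmH2O·s/L.
C = Vt/(Pplat − PEEP) = 455.0 / (10.0 − 3) = 455.0/7.0 = 65.0 mL/cmH2O.
τ = R × C = 19.0 × 0.065 L/cmH2O = 1.235 s.
Fraction remaining at end-expiration = e^(−Te/τ) = e^(−1.12/1.235) = 0.4038 → 40.38%.

40.4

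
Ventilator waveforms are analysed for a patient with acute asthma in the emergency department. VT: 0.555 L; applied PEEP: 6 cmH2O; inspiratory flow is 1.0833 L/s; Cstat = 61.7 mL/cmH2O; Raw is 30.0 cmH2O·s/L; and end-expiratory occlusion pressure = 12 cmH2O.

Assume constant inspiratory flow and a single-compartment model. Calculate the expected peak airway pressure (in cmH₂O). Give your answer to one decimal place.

Total PEEP = 12 cmH2O (set 6 + intrinsic 6); this is the baseline alveolar pressure.
Equation of motion (constant flow): PIP = Vt/C + R·V̇ + PEEP.
PIP = 555/61.7 + 30.0×1.0833 + 12 = 8.995 + 32.499 + 12 = 53.494 cmH2O.

53.5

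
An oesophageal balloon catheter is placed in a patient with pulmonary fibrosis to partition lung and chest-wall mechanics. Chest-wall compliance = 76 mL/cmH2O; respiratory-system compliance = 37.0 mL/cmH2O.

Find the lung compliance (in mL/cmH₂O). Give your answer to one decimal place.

72.1

1/CL = 1/Crs − 1/Ccw.
1/CL = 1/37.0 − 1/76 = 0.01387.
CL = 72.098 mL/cmH2O.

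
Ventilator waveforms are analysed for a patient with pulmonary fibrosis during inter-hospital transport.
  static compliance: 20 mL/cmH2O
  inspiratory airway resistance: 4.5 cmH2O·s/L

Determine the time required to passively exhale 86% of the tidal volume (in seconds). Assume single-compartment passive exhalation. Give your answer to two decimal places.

0.18

τ = R × C = 4.5 × 20 mL/cmH2O = 4.5 × 0.020 L/cmH2O = 0.09 s.
Exhaled fraction f = 1 − e^(−t/τ) → t = −τ·ln(1 − f) = −0.09·ln(0.14) = 0.177 s.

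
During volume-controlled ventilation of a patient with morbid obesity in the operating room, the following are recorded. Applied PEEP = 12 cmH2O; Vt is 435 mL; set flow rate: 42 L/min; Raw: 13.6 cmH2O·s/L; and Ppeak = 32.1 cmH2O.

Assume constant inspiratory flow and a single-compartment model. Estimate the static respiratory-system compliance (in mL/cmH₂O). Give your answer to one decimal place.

41.1

Flow: 42 L/min ÷ 60 = 0.7 L/s.
Equation of motion (constant flow): PIP = Vt/C + R·V̇ + PEEP.
Vt/C = PIP − R·V̇ − PEEP = 32.1 − 13.6×0.7 − 12 = 32.1 − 9.52 − 12 = 10.58 cmH2O.
C = Vt / 10.58 = 435 / 10.58 = 41.115 mL/cmH2O.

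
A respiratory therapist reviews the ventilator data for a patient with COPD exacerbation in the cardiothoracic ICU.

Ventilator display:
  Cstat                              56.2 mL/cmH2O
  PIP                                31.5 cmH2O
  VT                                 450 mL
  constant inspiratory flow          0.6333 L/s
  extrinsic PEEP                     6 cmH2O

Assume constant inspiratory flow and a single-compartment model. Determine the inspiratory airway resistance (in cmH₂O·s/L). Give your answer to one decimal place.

Equation of motion (constant flow): PIP = Vt/C + R·V̇ + PEEP.
R·V̇ = PIP − Vt/C − PEEP = 31.5 − 450/56.2 − 6 = 31.5 − 8.007 − 6 = 17.493 cmH2O.
R = 17.493 / 0.6333 = 27.622 cmH2O·s/L.

27.6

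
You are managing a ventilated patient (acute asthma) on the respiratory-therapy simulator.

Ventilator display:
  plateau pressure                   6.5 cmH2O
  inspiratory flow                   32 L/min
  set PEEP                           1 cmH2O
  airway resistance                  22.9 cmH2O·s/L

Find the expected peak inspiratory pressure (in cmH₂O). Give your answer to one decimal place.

Flow: 32 L/min ÷ 60 = 0.5333 L/s.
PIP = Pplat + Raw × flow = 6.5 + 22.9 × 0.5333 = 6.5 + 12.213 = 18.713 cmH2O.

18.7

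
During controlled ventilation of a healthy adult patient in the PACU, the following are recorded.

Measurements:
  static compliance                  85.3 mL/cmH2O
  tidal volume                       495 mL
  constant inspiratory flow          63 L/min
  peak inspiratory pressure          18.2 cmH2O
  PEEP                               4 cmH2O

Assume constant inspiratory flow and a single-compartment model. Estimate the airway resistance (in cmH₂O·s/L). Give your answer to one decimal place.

8.0

Flow: 63 L/min ÷ 60 = 1.05 L/s.
Equation of motion (constant flow): PIP = Vt/C + R·V̇ + PEEP.
R·V̇ = PIP − Vt/C − PEEP = 18.2 − 495/85.3 − 4 = 18.2 − 5.803 − 4 = 8.397 cmH2O.
R = 8.397 / 1.05 = 7.997 cmH2O·s/L.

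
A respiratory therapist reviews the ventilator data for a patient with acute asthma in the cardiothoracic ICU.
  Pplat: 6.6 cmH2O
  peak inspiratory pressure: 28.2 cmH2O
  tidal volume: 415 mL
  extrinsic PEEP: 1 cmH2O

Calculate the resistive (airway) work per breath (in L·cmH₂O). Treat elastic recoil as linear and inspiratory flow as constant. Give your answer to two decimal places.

With constant inspiratory flow the resistive pressure is constant at PIP − Pplat = 28.2 − 6.6 = 21.6 cmH2O, so resistive work = 21.6 × 0.415 = 8.964 L·cmH2O.

8.96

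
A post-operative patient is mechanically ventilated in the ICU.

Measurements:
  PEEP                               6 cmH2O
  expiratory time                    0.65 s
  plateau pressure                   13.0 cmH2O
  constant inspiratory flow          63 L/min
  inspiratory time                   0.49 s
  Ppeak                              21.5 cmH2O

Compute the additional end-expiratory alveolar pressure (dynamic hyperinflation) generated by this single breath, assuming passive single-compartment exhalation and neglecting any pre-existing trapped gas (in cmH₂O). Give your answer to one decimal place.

Flow: 63 L/min ÷ 60 = 1.05 L/s.
Vt = flow × Ti = 1.05 L/s × 0.49 s × 1000 mL/L = 514.5 mL.
R = (PIP − Pplat)/V̇ = (21.5 − 13.0) / 1.05 = 8.5/1.05 = 8.095 cmH2O·s/L.
C = Vt/(Pplat − PEEP) = 514.5 / (13.0 − 6) = 514.5/7.0 = 73.5 mL/cmH2O.
τ = R × C = 8.095 × 0.0735 L/cmH2O = 0.595 s.
Fraction remaining = e^(−Te/τ) = e^(−0.65/0.595) = 0.3354; trapped volume = 514.5 × 0.3354 = 172.56 mL.
Additional alveolar pressure from trapping ≈ V_trapped / C = 172.56 / 73.5 = 2.348 cmH2O.

2.3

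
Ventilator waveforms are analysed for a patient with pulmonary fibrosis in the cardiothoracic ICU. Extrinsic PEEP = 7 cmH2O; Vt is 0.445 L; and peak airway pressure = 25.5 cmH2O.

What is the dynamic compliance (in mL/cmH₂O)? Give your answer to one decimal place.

Dynamic compliance = Vt / (PIP − PEEP) = 445 / (25.5 − 7) = 445 / 18.5 = 24.054 mL/cmH2O.

24.1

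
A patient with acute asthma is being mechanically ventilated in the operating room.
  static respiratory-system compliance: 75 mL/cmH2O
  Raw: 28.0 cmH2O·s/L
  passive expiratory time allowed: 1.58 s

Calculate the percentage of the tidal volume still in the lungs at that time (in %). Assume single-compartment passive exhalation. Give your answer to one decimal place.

τ = R × C = 28.0 × 75 mL/cmH2O = 28.0 × 0.075 L/cmH2O = 2.1 s.
Passive exhalation: V(t)/V₀ = e^(−t/τ) = e^(−1.58/2.1) = 0.4712.
Fraction remaining = 0.4712 → 47.12%.

47.1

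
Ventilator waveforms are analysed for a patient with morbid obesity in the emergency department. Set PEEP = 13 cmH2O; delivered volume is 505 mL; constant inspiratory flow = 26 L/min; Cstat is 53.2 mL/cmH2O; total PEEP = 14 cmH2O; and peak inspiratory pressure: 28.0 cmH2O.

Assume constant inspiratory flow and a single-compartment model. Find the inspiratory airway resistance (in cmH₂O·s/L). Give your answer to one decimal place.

10.4

Flow: 26 L/min ÷ 60 = 0.4333 L/s.
Total PEEP = 14 cmH2O (set 13 + intrinsic 1); this is the baseline alveolar pressure.
Equation of motion (constant flow): PIP = Vt/C + R·V̇ + PEEP.
R·V̇ = PIP − Vt/C − PEEP = 28.0 − 505/53.2 − 14 = 28.0 − 9.492 − 14 = 4.508 cmH2O.
R = 4.508 / 0.4333 = 10.404 cmH2O·s/L.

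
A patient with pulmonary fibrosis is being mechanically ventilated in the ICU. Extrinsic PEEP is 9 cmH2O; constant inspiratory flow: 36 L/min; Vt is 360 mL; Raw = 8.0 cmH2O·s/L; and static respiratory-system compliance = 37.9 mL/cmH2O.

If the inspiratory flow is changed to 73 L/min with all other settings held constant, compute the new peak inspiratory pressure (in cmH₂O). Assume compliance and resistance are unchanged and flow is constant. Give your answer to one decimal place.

28.2

Flow: 36 L/min ÷ 60 = 0.6 L/s.
New flow: 73 L/min ÷ 60 = 1.2167 L/s.
PIP = Vt/C + R·V̇ + PEEP (constant-flow equation of motion).
Only the resistive term changes: ΔPIP = R × ΔV̇ = 8.0 × (1.2167 − 0.6) = 8.0 × 0.6167 = 4.934 cmH2O.
Original PIP = 360/37.9 + 8.0×0.6 + 9 = 23.299 cmH2O; new PIP = 23.299 + (4.934) = 28.233 cmH2O.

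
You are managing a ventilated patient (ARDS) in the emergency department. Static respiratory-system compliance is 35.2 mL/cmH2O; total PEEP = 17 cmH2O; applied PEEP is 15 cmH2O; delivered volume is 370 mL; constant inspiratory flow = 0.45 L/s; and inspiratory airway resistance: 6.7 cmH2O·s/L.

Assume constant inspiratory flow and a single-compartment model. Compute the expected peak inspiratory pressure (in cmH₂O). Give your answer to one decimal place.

Total PEEP = 17 cmH2O (set 15 + intrinsic 2); this is the baseline alveolar pressure.
Equation of motion (constant flow): PIP = Vt/C + R·V̇ + PEEP.
PIP = 370/35.2 + 6.7×0.45 + 17 = 10.511 + 3.015 + 17 = 30.526 cmH2O.

30.5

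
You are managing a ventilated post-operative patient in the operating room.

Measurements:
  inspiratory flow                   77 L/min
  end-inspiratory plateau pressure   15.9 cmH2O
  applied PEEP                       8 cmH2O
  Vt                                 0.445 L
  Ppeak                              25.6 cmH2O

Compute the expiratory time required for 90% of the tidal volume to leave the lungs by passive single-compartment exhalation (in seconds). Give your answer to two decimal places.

0.98

Flow: 77 L/min ÷ 60 = 1.2833 L/s.
R = (PIP − Pplat)/V̇ = (25.6 − 15.9) / 1.2833 = 9.7/1.2833 = 7.559 cmH2O·s/L.
C = Vt/(Pplat − PEEP) = 445.0 / (15.9 − 8) = 445.0/7.9 = 56.329 mL/cmH2O.
τ = R × C = 7.559 × 0.05633 L/cmH2O = 0.4258 s.
t = −τ·ln(1 − 0.90) = −0.4258·ln(0.1) = 0.9804 s.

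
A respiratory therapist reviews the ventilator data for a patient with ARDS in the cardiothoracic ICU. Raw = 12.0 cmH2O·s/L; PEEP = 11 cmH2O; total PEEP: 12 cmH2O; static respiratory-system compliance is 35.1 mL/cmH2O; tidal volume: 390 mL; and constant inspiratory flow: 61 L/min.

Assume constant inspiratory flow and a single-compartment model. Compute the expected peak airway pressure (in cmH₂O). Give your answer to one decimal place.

Flow: 61 L/min ÷ 60 = 1.0167 L/s.
Total PEEP = 12 cmH2O (set 11 + intrinsic 1); this is the baseline alveolar pressure.
Equation of motion (constant flow): PIP = Vt/C + R·V̇ + PEEP.
PIP = 390/35.1 + 12.0×1.0167 + 12 = 11.111 + 12.2 + 12 = 35.311 cmH2O.

35.3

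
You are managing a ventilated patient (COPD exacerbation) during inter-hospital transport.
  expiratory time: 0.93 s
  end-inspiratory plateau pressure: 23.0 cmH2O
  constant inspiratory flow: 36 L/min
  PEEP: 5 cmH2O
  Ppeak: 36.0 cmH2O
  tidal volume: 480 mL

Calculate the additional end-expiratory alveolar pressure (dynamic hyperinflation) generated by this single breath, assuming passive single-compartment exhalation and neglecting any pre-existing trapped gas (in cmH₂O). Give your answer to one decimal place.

Flow: 36 L/min ÷ 60 = 0.6 L/s.
R = (PIP − Pplat)/V̇ = (36.0 − 23.0) / 0.6 = 13.0/0.6 = 21.667 cmH2O·s/L.
C = Vt/(Pplat − PEEP) = 480.0 / (23.0 − 5) = 480.0/18.0 = 26.667 mL/cmH2O.
τ = R × C = 21.667 × 0.02667 L/cmH2O = 0.5779 s.
Fraction remaining = e^(−Te/τ) = e^(−0.93/0.5779) = 0.2; trapped volume = 480.0 × 0.2 = 96.0 mL.
Additional alveolar pressure from trapping ≈ V_trapped / C = 96.0 / 26.667 = 3.6 cmH2O.

3.6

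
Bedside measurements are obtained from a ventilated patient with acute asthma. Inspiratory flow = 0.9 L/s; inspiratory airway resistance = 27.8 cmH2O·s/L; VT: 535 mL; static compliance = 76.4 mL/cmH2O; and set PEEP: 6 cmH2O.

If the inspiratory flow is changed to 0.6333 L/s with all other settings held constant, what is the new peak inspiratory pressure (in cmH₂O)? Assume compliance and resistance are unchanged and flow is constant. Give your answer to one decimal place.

30.6

PIP = Vt/C + R·V̇ + PEEP (constant-flow equation of motion).
Only the resistive term changes: ΔPIP = R × ΔV̇ = 27.8 × (0.6333 − 0.9) = 27.8 × -0.2667 = -7.414 cmH2O.
Original PIP = 535/76.4 + 27.8×0.9 + 6 = 38.023 cmH2O; new PIP = 38.023 + (-7.414) = 30.609 cmH2O.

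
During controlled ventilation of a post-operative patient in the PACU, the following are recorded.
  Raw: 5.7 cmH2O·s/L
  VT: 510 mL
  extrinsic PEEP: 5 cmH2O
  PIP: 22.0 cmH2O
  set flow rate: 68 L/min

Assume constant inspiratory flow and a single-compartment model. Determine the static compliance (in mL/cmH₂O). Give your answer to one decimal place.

48.4

Flow: 68 L/min ÷ 60 = 1.1333 L/s.
Equation of motion (constant flow): PIP = Vt/C + R·V̇ + PEEP.
Vt/C = PIP − R·V̇ − PEEP = 22.0 − 5.7×1.1333 − 5 = 22.0 − 6.46 − 5 = 10.54 cmH2O.
C = Vt / 10.54 = 510 / 10.54 = 48.387 mL/cmH2O.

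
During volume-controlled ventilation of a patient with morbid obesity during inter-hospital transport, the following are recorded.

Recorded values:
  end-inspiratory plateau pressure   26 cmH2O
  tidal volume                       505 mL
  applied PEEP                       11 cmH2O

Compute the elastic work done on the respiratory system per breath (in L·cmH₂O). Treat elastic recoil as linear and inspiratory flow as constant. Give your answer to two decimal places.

3.79

Elastic work ≈ ½ × (Pplat − PEEP) × Vt = 0.5 × (26 − 11) × 0.505 L = 0.5 × 15.0 × 0.505 = 3.788 L·cmH2O.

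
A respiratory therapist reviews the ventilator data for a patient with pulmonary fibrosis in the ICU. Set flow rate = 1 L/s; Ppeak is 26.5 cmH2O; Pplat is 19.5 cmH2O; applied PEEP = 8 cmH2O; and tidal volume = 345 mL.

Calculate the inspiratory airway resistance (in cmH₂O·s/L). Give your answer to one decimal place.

7.0

Raw = (PIP − Pplat) / flow = (26.5 − 19.5) / 1 = 7.0 / 1 = 7.0 cmH2O·s/L.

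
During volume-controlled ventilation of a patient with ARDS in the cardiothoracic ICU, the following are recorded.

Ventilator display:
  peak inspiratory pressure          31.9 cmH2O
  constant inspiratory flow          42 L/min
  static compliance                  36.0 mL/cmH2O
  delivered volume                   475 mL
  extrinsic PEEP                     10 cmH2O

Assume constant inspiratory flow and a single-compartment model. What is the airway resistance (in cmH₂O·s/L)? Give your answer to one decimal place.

12.4

Flow: 42 L/min ÷ 60 = 0.7 L/s.
Equation of motion (constant flow): PIP = Vt/C + R·V̇ + PEEP.
R·V̇ = PIP − Vt/C − PEEP = 31.9 − 475/36.0 − 10 = 31.9 − 13.194 − 10 = 8.706 cmH2O.
R = 8.706 / 0.7 = 12.437 cmH2O·s/L.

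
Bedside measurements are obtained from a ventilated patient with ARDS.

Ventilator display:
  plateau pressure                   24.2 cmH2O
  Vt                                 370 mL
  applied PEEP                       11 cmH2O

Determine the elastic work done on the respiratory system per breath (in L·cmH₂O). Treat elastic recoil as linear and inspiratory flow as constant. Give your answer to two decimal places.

2.44

Elastic work ≈ ½ × (Pplat − PEEP) × Vt = 0.5 × (24.2 − 11) × 0.370 L = 0.5 × 13.2 × 0.370 = 2.442 L·cmH2O.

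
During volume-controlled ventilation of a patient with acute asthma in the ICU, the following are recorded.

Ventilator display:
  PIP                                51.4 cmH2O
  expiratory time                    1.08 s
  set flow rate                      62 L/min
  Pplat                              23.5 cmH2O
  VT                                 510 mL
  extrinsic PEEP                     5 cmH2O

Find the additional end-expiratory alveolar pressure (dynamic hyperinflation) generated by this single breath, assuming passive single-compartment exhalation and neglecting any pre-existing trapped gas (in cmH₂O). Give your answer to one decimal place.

4.3

Flow: 62 L/min ÷ 60 = 1.0333 L/s.
R = (PIP − Pplat)/V̇ = (51.4 − 23.5) / 1.0333 = 27.9/1.0333 = 27.001 cmH2O·s/L.
C = Vt/(Pplat − PEEP) = 510.0 / (23.5 − 5) = 510.0/18.5 = 27.568 mL/cmH2O.
τ = R × C = 27.001 × 0.02757 L/cmH2O = 0.7444 s.
Fraction remaining = e^(−Te/τ) = e^(−1.08/0.7444) = 0.2344; trapped volume = 510.0 × 0.2344 = 119.54 mL.
Additional alveolar pressure from trapping ≈ V_trapped / C = 119.54 / 27.568 = 4.336 cmH2O.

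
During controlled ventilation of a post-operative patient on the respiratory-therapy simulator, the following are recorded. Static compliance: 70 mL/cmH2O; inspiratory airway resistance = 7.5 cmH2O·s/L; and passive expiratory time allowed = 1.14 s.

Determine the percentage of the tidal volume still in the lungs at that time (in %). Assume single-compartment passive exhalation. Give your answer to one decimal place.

τ = R × C = 7.5 × 70 mL/cmH2O = 7.5 × 0.070 L/cmH2O = 0.525 s.
Passive exhalation: V(t)/V₀ = e^(−t/τ) = e^(−1.14/0.525) = 0.114.
Fraction remaining = 0.114 → 11.4%.

11.4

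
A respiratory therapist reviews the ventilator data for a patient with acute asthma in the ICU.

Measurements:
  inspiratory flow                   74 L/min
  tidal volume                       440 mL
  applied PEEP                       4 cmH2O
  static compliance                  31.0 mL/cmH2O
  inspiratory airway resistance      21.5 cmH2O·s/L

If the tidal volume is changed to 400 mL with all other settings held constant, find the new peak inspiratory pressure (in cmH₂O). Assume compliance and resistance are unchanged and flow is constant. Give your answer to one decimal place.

43.4

Flow: 74 L/min ÷ 60 = 1.2333 L/s.
PIP = Vt/C + R·V̇ + PEEP (constant-flow equation of motion).
Only the elastic term changes: ΔPIP = ΔVt / C = (400 − 440) / 31.0 = -1.29 cmH2O.
Original PIP = 440/31.0 + 21.5×1.2333 + 4 = 44.709 cmH2O; new PIP = 44.709 + (-1.29) = 43.419 cmH2O.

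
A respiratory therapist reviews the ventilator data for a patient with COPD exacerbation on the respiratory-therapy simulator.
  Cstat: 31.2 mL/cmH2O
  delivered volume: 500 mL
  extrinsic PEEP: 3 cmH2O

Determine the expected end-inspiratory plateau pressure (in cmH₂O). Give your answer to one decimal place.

19.0

Pplat = PEEP + Vt / Cstat = 3 + 500 / 31.2 = 3 + 16.026 = 19.026 cmH2O.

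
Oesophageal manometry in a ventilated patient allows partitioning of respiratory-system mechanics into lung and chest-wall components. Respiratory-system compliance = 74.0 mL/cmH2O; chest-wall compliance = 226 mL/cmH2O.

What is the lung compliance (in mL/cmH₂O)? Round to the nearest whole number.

110

1/CL = 1/Crs − 1/Ccw.
1/CL = 1/74.0 − 1/226 = 0.009089.
CL = 110.02 mL/cmH2O.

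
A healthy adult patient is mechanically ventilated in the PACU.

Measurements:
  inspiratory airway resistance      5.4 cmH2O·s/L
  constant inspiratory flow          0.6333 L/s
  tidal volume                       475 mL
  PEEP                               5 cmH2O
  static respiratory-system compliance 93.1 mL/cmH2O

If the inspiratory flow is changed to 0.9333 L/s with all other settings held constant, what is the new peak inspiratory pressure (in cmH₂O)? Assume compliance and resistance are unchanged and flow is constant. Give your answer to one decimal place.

15.1

PIP = Vt/C + R·V̇ + PEEP (constant-flow equation of motion).
Only the resistive term changes: ΔPIP = R × ΔV̇ = 5.4 × (0.9333 − 0.6333) = 5.4 × 0.3 = 1.62 cmH2O.
Original PIP = 475/93.1 + 5.4×0.6333 + 5 = 13.522 cmH2O; new PIP = 13.522 + (1.62) = 15.142 cmH2O.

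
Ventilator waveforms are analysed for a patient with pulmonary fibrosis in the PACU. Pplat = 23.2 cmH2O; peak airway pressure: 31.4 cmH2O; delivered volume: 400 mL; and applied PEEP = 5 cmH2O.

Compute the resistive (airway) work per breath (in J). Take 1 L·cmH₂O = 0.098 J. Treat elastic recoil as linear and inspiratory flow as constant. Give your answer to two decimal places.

With constant inspiratory flow the resistive pressure is constant at PIP − Pplat = 31.4 − 23.2 = 8.2 cmH2O, so resistive work = 8.2 × 0.400 = 3.28 L·cmH2O.
× 0.098 J/(L·cmH2O) → 0.3214 J.

0.32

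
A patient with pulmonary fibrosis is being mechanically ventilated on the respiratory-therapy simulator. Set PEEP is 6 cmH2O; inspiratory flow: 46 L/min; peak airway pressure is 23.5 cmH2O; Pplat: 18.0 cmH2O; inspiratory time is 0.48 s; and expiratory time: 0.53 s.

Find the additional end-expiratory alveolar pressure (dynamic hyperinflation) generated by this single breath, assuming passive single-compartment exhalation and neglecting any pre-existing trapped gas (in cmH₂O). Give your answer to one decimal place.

Flow: 46 L/min ÷ 60 = 0.7667 L/s.
Vt = flow × Ti = 0.7667 L/s × 0.48 s × 1000 mL/L = 368.02 mL.
R = (PIP − Pplat)/V̇ = (23.5 − 18.0) / 0.7667 = 5.5/0.7667 = 7.174 cmH2O·s/L.
C = Vt/(Pplat − PEEP) = 368.02 / (18.0 − 6) = 368.02/12.0 = 30.668 mL/cmH2O.
τ = R × C = 7.174 × 0.03067 L/cmH2O = 0.22 s.
Fraction remaining = e^(−Te/τ) = e^(−0.53/0.22) = 0.0899; trapped volume = 368.02 × 0.0899 = 33.085 mL.
Additional alveolar pressure from trapping ≈ V_trapped / C = 33.085 / 30.668 = 1.079 cmH2O.

1.1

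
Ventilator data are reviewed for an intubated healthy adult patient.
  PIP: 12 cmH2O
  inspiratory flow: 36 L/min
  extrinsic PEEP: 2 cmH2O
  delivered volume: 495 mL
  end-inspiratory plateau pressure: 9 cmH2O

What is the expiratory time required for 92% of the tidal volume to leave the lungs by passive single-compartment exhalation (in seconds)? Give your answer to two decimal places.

0.89

Flow: 36 L/min ÷ 60 = 0.6 L/s.
R = (PIP − Pplat)/V̇ = (12 − 9) / 0.6 = 3.0/0.6 = 5.0 cmH2O·s/L.
C = Vt/(Pplat − PEEP) = 495.0 / (9 − 2) = 495.0/7.0 = 70.714 mL/cmH2O.
τ = R × C = 5.0 × 0.07071 L/cmH2O = 0.3536 s.
t = −τ·ln(1 − 0.92) = −0.3536·ln(0.08) = 0.8931 s.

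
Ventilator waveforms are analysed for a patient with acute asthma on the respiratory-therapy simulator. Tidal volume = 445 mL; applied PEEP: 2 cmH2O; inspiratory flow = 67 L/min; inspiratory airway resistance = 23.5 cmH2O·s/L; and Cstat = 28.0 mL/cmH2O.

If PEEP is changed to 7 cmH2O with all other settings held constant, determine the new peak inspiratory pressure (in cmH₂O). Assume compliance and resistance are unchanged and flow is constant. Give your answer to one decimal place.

Flow: 67 L/min ÷ 60 = 1.1167 L/s.
PIP = Vt/C + R·V̇ + PEEP (constant-flow equation of motion).
Only the baseline term changes: ΔPIP = ΔPEEP = 7 − 2 = 5.0 cmH2O.
Original PIP = 445/28.0 + 23.5×1.1167 + 2 = 44.135 cmH2O; new PIP = 44.135 + (5.0) = 49.135 cmH2O.

49.1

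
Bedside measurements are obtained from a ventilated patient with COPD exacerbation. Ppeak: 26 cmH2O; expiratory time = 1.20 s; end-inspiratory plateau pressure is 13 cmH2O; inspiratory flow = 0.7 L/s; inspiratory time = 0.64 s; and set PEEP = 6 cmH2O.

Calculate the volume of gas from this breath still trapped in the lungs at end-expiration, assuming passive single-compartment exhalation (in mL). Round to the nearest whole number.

163

Vt = flow × Ti = 0.7 L/s × 0.64 s × 1000 mL/L = 448.0 mL.
R = (PIP − Pplat)/V̇ = (26 − 13) / 0.7 = 13.0/0.7 = 18.571 cmH2O·s/L.
C = Vt/(Pplat − PEEP) = 448.0 / (13 − 6) = 448.0/7.0 = 64.0 mL/cmH2O.
τ = R × C = 18.571 × 0.064 L/cmH2O = 1.189 s.
Fraction remaining = e^(−Te/τ) = e^(−1.20/1.189) = 0.3645.
Trapped volume = 448.0 × 0.3645 = 163.3 mL.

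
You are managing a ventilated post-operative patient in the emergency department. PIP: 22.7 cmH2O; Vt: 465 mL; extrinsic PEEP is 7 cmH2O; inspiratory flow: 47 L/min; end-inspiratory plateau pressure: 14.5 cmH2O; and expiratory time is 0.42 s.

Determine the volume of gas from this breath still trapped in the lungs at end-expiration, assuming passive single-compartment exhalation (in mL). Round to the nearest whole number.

243

Flow: 47 L/min ÷ 60 = 0.7833 L/s.
R = (PIP − Pplat)/V̇ = (22.7 − 14.5) / 0.7833 = 8.2/0.7833 = 10.469 cmH2O·s/L.
C = Vt/(Pplat − PEEP) = 465.0 / (14.5 − 7) = 465.0/7.5 = 62.0 mL/cmH2O.
τ = R × C = 10.469 × 0.062 L/cmH2O = 0.6491 s.
Fraction remaining = e^(−Te/τ) = e^(−0.42/0.6491) = 0.5236.
Trapped volume = 465.0 × 0.5236 = 243.47 mL.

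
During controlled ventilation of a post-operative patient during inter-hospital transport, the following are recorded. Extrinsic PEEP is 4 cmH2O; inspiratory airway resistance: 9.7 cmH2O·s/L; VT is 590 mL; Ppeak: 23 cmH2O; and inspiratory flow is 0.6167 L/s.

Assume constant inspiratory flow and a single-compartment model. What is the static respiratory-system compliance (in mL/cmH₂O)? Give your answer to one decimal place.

45.3

Equation of motion (constant flow): PIP = Vt/C + R·V̇ + PEEP.
Vt/C = PIP − R·V̇ − PEEP = 23 − 9.7×0.6167 − 4 = 23 − 5.982 − 4 = 13.018 cmH2O.
C = Vt / 13.018 = 590 / 13.018 = 45.322 mL/cmH2O.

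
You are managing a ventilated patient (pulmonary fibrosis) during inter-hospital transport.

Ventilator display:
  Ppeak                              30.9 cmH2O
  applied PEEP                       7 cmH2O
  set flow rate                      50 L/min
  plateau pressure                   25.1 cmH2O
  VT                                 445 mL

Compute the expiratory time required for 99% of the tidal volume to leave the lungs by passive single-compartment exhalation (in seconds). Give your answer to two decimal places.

0.79

Flow: 50 L/min ÷ 60 = 0.8333 L/s.
R = (PIP − Pplat)/V̇ = (30.9 − 25.1) / 0.8333 = 5.8/0.8333 = 6.96 cmH2O·s/L.
C = Vt/(Pplat − PEEP) = 445.0 / (25.1 − 7) = 445.0/18.1 = 24.586 mL/cmH2O.
τ = R × C = 6.96 × 0.02459 L/cmH2O = 0.1711 s.
t = −τ·ln(1 − 0.99) = −0.1711·ln(0.01) = 0.7879 s.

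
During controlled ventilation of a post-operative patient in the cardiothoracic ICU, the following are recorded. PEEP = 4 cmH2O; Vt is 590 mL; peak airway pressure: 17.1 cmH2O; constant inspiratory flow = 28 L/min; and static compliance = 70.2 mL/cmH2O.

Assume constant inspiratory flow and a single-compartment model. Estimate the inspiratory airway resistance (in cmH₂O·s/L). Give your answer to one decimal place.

Flow: 28 L/min ÷ 60 = 0.4667 L/s.
Equation of motion (constant flow): PIP = Vt/C + R·V̇ + PEEP.
R·V̇ = PIP − Vt/C − PEEP = 17.1 − 590/70.2 − 4 = 17.1 − 8.405 − 4 = 4.695 cmH2O.
R = 4.695 / 0.4667 = 10.06 cmH2O·s/L.

10.1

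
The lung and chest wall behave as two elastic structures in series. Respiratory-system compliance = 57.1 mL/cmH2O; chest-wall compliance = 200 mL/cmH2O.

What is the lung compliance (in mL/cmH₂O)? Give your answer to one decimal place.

79.9

1/CL = 1/Crs − 1/Ccw.
1/CL = 1/57.1 − 1/200 = 0.01251.
CL = 79.936 mL/cmH2O.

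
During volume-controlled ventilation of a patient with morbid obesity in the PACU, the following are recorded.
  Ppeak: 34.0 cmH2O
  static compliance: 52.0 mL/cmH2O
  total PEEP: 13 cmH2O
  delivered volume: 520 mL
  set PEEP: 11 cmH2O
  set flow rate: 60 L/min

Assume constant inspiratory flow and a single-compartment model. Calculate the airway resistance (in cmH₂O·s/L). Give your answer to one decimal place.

Flow: 60 L/min ÷ 60 = 1 L/s.
Total PEEP = 13 cmH2O (set 11 + intrinsic 2); this is the baseline alveolar pressure.
Equation of motion (constant flow): PIP = Vt/C + R·V̇ + PEEP.
R·V̇ = PIP − Vt/C − PEEP = 34.0 − 520/52.0 − 13 = 34.0 − 10.0 − 13 = 11.0 cmH2O.
R = 11.0 / 1 = 11.0 cmH2O·s/L.

11.0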